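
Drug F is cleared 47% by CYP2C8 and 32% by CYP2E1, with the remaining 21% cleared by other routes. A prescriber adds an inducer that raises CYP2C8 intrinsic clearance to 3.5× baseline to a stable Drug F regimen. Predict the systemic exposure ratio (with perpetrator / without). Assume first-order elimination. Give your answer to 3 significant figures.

0.460

The CYP2C8 pathway (47% of clearance) is boosted to 3.5× activity: 0.47 × 3.5 = 1.645.
CYP2E1 (32%) and the residual 21% are unaffected.
CL_new/CL_old = 1.645 + 0.32 + 0.21 = 2.175.
Systemic exposure is inversely proportional to clearance, so the fold-change is 1 / 2.175 = 0.460.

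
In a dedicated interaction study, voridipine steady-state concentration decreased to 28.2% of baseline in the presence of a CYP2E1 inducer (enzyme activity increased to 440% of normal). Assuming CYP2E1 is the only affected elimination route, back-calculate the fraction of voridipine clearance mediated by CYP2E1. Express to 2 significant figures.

0.75

Call the CYP2E1 fraction fm. After the interaction, CL_new/CL_old = fm × 4.4 + (1 − fm).
Steady-state concentration ratio = 1 / (new CL fraction), so new CL fraction = 1 / 0.282 = 3.546.
fm × 4.4 + 1 − fm = 3.546  ⇒  fm × (4.4 − 1) = 2.546  ⇒  fm = 0.75.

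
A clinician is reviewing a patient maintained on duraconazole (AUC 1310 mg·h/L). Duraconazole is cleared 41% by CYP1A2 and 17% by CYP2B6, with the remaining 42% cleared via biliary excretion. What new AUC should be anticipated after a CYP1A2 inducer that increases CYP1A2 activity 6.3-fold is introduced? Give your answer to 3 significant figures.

413 mg·h/L

CYP1A2: 0.41 × 6.3 = 2.583
CYP2B6: 0.17 (unchanged)
Other: 0.42 (unchanged)
New clearance relative to baseline: 2.583 + 0.17 + 0.42 = 3.173.
New AUC = baseline ÷ relative clearance = 1310 / 3.173 = 413 mg·h/L.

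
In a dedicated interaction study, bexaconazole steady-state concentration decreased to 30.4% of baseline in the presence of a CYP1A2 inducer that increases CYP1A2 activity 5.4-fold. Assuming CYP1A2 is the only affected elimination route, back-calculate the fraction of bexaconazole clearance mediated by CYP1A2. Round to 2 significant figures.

Write x for the fraction cleared via CYP1A2. The observed steady-state concentration change means clearance rose to 1/0.304 = 3.289 of baseline.
Setting x·5.4 + (1 − x) = 3.289 and solving: x = (3.289 − 1)/(5.4 − 1) = 0.52.

0.52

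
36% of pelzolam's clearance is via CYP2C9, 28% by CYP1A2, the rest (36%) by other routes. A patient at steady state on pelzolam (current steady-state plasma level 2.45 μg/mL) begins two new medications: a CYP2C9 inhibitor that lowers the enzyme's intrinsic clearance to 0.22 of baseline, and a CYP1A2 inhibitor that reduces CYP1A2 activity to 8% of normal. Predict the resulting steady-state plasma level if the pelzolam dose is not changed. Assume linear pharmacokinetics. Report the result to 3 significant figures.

The CYP2C9 pathway (36% of clearance) drops to 0.22× activity: 0.36 × 0.22 = 0.0792.
The CYP1A2 pathway (28% of clearance) falls to 0.08× activity: 0.28 × 0.08 = 0.0224.
The remaining 36% of clearance is unaffected.
New clearance relative to baseline: 0.0792 + 0.0224 + 0.36 = 0.4616.
Steady-state plasma level ∝ 1/CL: new value = 2.45 / 0.4616 = 5.31 μg/mL.

5.31 μg/mL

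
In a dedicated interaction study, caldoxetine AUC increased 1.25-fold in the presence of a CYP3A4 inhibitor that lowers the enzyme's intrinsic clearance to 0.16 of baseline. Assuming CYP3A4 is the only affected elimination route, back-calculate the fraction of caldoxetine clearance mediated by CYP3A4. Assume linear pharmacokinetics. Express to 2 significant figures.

Let fm be the CYP3A4 fraction. New clearance relative to baseline = fm × 0.16 + (1 − fm).
AUC ratio = 1 / (new CL fraction), so new CL fraction = 1 / 1.25 = 0.8.
fm × 0.16 + 1 − fm = 0.8  ⇒  fm × (0.16 − 1) = −0.2  ⇒  fm = 0.24.

0.24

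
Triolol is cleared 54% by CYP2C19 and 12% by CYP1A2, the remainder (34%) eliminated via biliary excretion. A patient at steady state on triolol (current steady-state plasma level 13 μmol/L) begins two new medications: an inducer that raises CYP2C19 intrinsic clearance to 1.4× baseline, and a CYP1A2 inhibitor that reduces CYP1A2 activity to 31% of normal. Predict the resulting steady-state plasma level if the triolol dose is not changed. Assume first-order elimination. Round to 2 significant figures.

11 μmol/L

The CYP2C19 pathway (54% of clearance) increases to 1.4× activity: 0.54 × 1.4 = 0.756.
The CYP1A2 pathway (12% of clearance) is reduced to 0.31× activity: 0.12 × 0.31 = 0.0372.
The remaining 34% of clearance is unaffected.
New clearance relative to baseline: 0.756 + 0.0372 + 0.34 = 1.1332.
Steady-state plasma level ∝ 1/CL: new value = 13 / 1.1332 = 11 μmol/L.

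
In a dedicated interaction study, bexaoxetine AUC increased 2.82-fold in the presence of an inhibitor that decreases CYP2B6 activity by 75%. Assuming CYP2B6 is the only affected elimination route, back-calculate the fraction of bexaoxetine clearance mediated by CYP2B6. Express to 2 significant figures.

Write x for the fraction cleared via CYP2B6. The observed AUC change means clearance fell to 1/2.82 = 0.3546 of baseline.
Setting x·0.25 + (1 − x) = 0.3546 and solving: x = (0.3546 − 1)/(0.25 − 1) = 0.86.

0.86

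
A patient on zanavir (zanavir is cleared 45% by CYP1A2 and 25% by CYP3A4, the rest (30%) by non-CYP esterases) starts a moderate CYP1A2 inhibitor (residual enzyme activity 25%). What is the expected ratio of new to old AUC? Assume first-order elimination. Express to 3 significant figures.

CYP1A2: 0.45 × 0.25 = 0.1125
CYP3A4: 0.25 (unchanged)
Other: 0.3 (unchanged)
CL_new/CL_old = 0.1125 + 0.25 + 0.3 = 0.6625.
Since AUC ∝ 1/CL, the ratio is 1 / 0.6625 = 1.51.

1.51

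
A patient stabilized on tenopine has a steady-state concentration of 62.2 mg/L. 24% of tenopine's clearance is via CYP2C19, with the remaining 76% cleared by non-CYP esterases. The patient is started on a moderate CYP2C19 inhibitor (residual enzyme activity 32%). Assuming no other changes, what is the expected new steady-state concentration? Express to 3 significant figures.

The CYP2C19 pathway (24% of clearance) drops to 0.32× activity: 0.24 × 0.32 = 0.0768.
The remaining 76% of clearance is unaffected.
New clearance relative to baseline: 0.0768 + 0.76 = 0.8368.
Steady-state concentration ∝ 1/CL, so new value = 62.2 / 0.8368 = 74.3 mg/L.

74.3 mg/L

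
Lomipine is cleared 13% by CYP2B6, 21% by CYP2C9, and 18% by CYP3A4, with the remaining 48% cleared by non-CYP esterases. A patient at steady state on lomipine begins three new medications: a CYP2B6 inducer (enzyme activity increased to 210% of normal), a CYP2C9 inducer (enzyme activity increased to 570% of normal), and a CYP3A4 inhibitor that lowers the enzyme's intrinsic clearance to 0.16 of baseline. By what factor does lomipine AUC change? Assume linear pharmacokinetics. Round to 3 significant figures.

CYP2B6: 0.13 × 2.1 = 0.273
CYP2C9: 0.21 × 5.7 = 1.197
CYP3A4: 0.18 × 0.16 = 0.0288
Other: 0.48 (unchanged)
CL_new/CL_old = 0.273 + 1.197 + 0.0288 + 0.48 = 1.9788.
AUC ∝ 1/CL: fold-change = 1 / 1.9788 = 0.505.

0.505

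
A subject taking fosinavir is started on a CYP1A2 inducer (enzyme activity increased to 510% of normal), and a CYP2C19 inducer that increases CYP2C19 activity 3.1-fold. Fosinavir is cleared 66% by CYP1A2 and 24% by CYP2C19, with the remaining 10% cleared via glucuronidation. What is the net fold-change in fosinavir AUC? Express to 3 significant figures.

CYP1A2: 0.66 × 5.1 = 3.366
CYP2C19: 0.24 × 3.1 = 0.744
Other: 0.1 (unchanged)
CL_new/CL_old = 3.366 + 0.744 + 0.1 = 4.21.
AUC ∝ 1/CL: fold-change = 1 / 4.21 = 0.238.

0.238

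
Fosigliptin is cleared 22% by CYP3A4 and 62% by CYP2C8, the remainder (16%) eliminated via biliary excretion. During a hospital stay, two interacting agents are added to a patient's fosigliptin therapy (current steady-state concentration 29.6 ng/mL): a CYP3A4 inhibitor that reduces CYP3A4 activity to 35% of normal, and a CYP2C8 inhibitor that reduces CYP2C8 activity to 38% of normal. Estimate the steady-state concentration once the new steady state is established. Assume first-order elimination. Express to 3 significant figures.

62.6 ng/mL

CYP3A4: 0.22 × 0.35 = 0.077
CYP2C8: 0.62 × 0.38 = 0.2356
Other: 0.16 (unchanged)
Relative clearance = 0.077 + 0.2356 + 0.16 = 0.4726.
Dividing the baseline by the relative clearance: 29.6 / 0.4726 = 62.6 ng/mL.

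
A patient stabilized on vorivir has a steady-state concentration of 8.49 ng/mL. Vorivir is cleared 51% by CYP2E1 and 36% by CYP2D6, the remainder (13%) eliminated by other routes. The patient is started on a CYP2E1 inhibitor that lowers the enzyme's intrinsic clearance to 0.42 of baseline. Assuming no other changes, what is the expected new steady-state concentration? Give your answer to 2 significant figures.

CYP2E1: 0.51 × 0.42 = 0.2142
CYP2D6: 0.36 (unchanged)
Other: 0.13 (unchanged)
CL_new/CL_old = 0.2142 + 0.36 + 0.13 = 0.7042.
With dosing unchanged, steady-state concentration scales as 1/CL: 8.49 / 0.7042 = 12 ng/mL.

12 ng/mL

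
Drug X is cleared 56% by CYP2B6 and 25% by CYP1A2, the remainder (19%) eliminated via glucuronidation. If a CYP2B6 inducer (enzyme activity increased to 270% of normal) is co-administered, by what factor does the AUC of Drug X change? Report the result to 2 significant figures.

The CYP2B6 pathway (56% of clearance) rises to 2.7× activity: 0.56 × 2.7 = 1.512.
CYP1A2 (25%) and the residual 19% are unaffected.
CL_new/CL_old = 1.512 + 0.25 + 0.19 = 1.952.
Since AUC ∝ 1/CL, the ratio is 1 / 1.952 = 0.51.

0.51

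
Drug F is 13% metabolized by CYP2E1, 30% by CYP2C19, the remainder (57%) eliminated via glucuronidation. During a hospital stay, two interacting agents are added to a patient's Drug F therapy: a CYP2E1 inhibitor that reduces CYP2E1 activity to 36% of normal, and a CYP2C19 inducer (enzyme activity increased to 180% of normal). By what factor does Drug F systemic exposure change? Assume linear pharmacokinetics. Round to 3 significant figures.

0.864

The CYP2E1 pathway (13% of clearance) drops to 0.36× activity: 0.13 × 0.36 = 0.0468.
The CYP2C19 pathway (30% of clearance) rises to 1.8× activity: 0.3 × 1.8 = 0.54.
The remaining 57% of clearance is unaffected.
CL_new/CL_old = 0.0468 + 0.54 + 0.57 = 1.1568.
Systemic exposure ∝ 1/CL: fold-change = 1 / 1.1568 = 0.864.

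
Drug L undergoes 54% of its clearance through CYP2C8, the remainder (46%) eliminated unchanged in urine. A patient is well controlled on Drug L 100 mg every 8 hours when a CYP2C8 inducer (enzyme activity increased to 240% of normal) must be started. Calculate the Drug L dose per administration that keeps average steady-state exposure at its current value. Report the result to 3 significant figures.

176 mg

The CYP2C8 pathway (54% of clearance) increases to 2.4× activity: 0.54 × 2.4 = 1.296.
Non-CYP routes (46%) are unchanged.
New clearance relative to baseline: 1.296 + 0.46 = 1.756.
Css,avg = (dose rate)/CL, so holding Css fixed requires dose ∝ CL: 100 × 1.756 = 176 mg.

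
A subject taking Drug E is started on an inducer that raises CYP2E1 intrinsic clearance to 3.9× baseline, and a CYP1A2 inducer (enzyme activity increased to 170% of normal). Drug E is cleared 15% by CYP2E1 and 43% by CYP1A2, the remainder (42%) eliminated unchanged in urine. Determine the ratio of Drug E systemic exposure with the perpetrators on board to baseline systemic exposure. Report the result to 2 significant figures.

CYP2E1: 0.15 × 3.9 = 0.585
CYP1A2: 0.43 × 1.7 = 0.731
Other: 0.42 (unchanged)
Relative clearance = 0.585 + 0.731 + 0.42 = 1.736.
Because systemic exposure varies inversely with clearance, the combined effect is 1 / 1.736 = 0.58.

0.58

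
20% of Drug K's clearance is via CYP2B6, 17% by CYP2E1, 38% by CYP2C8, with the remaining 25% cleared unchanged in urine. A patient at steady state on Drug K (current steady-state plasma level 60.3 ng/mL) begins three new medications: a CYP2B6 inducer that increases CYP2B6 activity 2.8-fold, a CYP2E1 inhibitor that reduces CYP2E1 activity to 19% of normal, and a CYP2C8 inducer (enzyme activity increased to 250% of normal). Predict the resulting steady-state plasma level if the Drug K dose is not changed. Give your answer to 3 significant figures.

33.6 ng/mL

CYP2B6: 0.2 × 2.8 = 0.56
CYP2E1: 0.17 × 0.19 = 0.0323
CYP2C8: 0.38 × 2.5 = 0.95
Other: 0.25 (unchanged)
CL_new/CL_old = 0.56 + 0.0323 + 0.95 + 0.25 = 1.7923.
New steady-state plasma level = 60.3 / 1.7923 = 33.6 ng/mL (concentration scales inversely with clearance).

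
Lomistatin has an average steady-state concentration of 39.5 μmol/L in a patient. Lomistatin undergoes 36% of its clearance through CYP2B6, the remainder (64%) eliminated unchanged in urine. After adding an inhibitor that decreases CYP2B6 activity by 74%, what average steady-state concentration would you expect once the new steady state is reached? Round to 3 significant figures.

53.8 μmol/L

CYP2B6: 0.36 × 0.26 = 0.0936
Other: 0.64 (unchanged)
CL_new/CL_old = 0.0936 + 0.64 = 0.7336.
Average steady-state concentration ∝ 1/CL, so new value = 39.5 / 0.7336 = 53.8 μmol/L.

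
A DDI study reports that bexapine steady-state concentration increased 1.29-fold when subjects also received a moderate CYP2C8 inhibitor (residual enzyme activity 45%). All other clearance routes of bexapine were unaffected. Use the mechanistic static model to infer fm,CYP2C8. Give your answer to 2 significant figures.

Let x = fm,CYP2C8. Because steady-state concentration ∝ 1/CL, relative clearance fell to 1/1.29 = 0.7752.
Setting x·0.45 + (1 − x) = 0.7752 and solving: x = (0.7752 − 1)/(0.45 − 1) = 0.41.

0.41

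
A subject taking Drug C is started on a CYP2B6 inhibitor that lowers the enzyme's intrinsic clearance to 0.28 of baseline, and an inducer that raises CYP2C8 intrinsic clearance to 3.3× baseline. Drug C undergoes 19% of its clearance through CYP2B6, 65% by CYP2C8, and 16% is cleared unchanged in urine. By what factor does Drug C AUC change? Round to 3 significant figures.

The CYP2B6 pathway (19% of clearance) drops to 0.28× activity: 0.19 × 0.28 = 0.0532.
The CYP2C8 pathway (65% of clearance) rises to 3.3× activity: 0.65 × 3.3 = 2.145.
The remaining 16% of clearance is unaffected.
Relative clearance = 0.0532 + 2.145 + 0.16 = 2.3582.
AUC ∝ 1/CL: fold-change = 1 / 2.3582 = 0.424.

0.424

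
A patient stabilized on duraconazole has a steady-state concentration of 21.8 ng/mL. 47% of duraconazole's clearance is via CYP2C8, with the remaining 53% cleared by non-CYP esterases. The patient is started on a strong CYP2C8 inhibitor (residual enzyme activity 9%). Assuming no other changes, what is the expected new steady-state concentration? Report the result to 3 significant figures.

38.1 ng/mL

The CYP2C8 pathway (47% of clearance) drops to 0.09× activity: 0.47 × 0.09 = 0.0423.
Non-CYP routes (53%) are unchanged.
Relative clearance = 0.0423 + 0.53 = 0.5723.
New steady-state concentration = baseline ÷ relative clearance = 21.8 / 0.5723 = 38.1 ng/mL.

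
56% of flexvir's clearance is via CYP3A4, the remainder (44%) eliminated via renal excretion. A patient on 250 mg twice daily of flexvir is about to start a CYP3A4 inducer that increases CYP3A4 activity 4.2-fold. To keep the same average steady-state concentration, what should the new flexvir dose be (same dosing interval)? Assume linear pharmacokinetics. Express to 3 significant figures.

The CYP3A4 pathway (56% of clearance) is boosted to 4.2× activity: 0.56 × 4.2 = 2.352.
Non-CYP routes (44%) are unchanged.
Relative clearance = 2.352 + 0.44 = 2.792.
Css,avg = (dose rate)/CL, so holding Css fixed requires dose ∝ CL: 250 × 2.792 = 698 mg.

698 mg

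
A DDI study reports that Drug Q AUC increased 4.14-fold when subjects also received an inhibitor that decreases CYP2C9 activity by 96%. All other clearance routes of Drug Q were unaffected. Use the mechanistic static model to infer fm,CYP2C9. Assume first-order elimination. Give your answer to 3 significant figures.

0.790

Let x = fm,CYP2C9. Because AUC ∝ 1/CL, relative clearance fell to 1/4.14 = 0.2415.
Only the CYP2C9 route changed, so 0.2415 = x·0.04 + (1 − x), giving x = 0.790.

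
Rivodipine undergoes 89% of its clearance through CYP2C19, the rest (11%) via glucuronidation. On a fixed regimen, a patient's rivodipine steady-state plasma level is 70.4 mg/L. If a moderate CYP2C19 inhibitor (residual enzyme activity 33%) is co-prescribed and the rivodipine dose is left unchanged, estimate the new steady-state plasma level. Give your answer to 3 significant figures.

174 mg/L

The CYP2C19 pathway (89% of clearance) is reduced to 0.33× activity: 0.89 × 0.33 = 0.2937.
The remaining 11% of clearance is unaffected.
New clearance relative to baseline: 0.2937 + 0.11 = 0.4037.
Steady-state plasma level ∝ 1/CL, so new value = 70.4 / 0.4037 = 174 mg/L.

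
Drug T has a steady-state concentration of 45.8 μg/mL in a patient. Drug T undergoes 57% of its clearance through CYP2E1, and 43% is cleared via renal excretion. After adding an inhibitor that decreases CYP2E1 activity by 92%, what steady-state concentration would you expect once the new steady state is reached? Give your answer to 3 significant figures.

96.3 μg/mL

The CYP2E1 pathway (57% of clearance) falls to 0.08× activity: 0.57 × 0.08 = 0.0456.
Non-CYP routes (43%) are unchanged.
Relative clearance = 0.0456 + 0.43 = 0.4756.
Steady-state concentration ∝ 1/CL, so new value = 45.8 / 0.4756 = 96.3 μg/mL.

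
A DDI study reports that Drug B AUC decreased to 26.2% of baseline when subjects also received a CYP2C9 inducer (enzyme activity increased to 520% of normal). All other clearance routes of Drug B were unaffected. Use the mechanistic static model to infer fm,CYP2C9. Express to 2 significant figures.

0.67

Call the CYP2C9 fraction fm. After the interaction, CL_new/CL_old = fm × 5.2 + (1 − fm).
AUC ratio = 1 / (new CL fraction), so new CL fraction = 1 / 0.262 = 3.817.
fm × 5.2 + 1 − fm = 3.817  ⇒  fm × (5.2 − 1) = 2.817  ⇒  fm = 0.67.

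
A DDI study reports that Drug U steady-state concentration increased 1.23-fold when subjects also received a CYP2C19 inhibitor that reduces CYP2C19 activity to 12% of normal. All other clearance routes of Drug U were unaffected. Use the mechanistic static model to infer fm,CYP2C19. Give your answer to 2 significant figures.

0.21

CL'/CL = 1 / 1.23 = 0.813
0.12·fm + (1 − fm) = 0.813
fm = (0.813 − 1) / (0.12 − 1) = 0.21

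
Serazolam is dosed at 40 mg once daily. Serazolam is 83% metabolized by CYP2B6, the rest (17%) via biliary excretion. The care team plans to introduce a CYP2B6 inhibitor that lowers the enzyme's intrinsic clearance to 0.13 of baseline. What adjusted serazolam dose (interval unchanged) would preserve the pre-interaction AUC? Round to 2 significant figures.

CYP2B6: 0.83 × 0.13 = 0.1079
Other: 0.17 (unchanged)
CL_new/CL_old = 0.1079 + 0.17 = 0.2779.
Exposure is unchanged when dose changes in proportion to clearance. New dose = 40 mg × 0.2779 = 11 mg.

11 mg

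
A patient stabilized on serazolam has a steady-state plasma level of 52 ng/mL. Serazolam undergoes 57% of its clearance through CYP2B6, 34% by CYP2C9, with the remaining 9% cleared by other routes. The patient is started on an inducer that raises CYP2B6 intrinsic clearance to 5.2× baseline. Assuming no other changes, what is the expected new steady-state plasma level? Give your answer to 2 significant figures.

CYP2B6: 0.57 × 5.2 = 2.964
CYP2C9: 0.34 (unchanged)
Other: 0.09 (unchanged)
CL_new/CL_old = 2.964 + 0.34 + 0.09 = 3.394.
Steady-state plasma level ∝ 1/CL, so new value = 52 / 3.394 = 15 ng/mL.

15 ng/mL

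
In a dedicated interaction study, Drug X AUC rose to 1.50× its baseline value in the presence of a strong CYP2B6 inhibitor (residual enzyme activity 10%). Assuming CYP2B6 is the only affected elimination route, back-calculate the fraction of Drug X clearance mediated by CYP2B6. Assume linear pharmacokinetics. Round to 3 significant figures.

Call the CYP2B6 fraction fm. After the interaction, CL_new/CL_old = fm × 0.1 + (1 − fm).
AUC ratio = 1 / (new CL fraction), so new CL fraction = 1 / 1.50 = 0.6667.
fm × 0.1 + 1 − fm = 0.6667  ⇒  fm × (0.1 − 1) = −0.3333  ⇒  fm = 0.370.

0.370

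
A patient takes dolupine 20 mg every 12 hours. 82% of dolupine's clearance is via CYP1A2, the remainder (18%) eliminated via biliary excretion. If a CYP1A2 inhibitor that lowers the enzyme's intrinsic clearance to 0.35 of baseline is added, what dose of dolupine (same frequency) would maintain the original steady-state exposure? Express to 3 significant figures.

9.34 mg

CYP1A2: 0.82 × 0.35 = 0.287
Other: 0.18 (unchanged)
Relative clearance = 0.287 + 0.18 = 0.467.
Exposure is unchanged when dose changes in proportion to clearance. New dose = 20 mg × 0.467 = 9.34 mg.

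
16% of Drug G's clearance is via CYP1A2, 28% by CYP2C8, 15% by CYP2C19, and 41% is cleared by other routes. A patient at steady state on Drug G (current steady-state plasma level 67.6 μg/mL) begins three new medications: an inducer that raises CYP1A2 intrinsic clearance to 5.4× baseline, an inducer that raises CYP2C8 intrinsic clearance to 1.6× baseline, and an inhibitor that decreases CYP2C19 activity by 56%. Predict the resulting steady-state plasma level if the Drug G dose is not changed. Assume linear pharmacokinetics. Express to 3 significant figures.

37.8 μg/mL

The CYP1A2 pathway (16% of clearance) increases to 5.4× activity: 0.16 × 5.4 = 0.864.
The CYP2C8 pathway (28% of clearance) increases to 1.6× activity: 0.28 × 1.6 = 0.448.
The CYP2C19 pathway (15% of clearance) drops to 0.44× activity: 0.15 × 0.44 = 0.066.
The remaining 41% of clearance is unaffected.
CL_new/CL_old = 0.864 + 0.448 + 0.066 + 0.41 = 1.788.
Steady-state plasma level ∝ 1/CL: new value = 67.6 / 1.788 = 37.8 μg/mL.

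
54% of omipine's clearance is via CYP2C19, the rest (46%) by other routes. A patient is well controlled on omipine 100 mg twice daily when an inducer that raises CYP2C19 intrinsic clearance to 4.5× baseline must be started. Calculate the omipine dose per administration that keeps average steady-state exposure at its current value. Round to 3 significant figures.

289 mg

The CYP2C19 pathway (54% of clearance) rises to 4.5× activity: 0.54 × 4.5 = 2.43.
Non-CYP routes (46%) are unchanged.
CL_new/CL_old = 2.43 + 0.46 = 2.89.
Css,avg = (dose rate)/CL, so holding Css fixed requires dose ∝ CL: 100 × 2.89 = 289 mg.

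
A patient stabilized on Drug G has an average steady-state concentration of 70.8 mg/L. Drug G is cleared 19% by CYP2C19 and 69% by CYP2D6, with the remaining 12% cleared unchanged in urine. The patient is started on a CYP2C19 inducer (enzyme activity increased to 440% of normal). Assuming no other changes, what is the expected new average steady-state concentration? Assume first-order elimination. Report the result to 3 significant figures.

The CYP2C19 pathway (19% of clearance) is boosted to 4.4× activity: 0.19 × 4.4 = 0.836.
CYP2D6 (69%) and the residual 12% are unaffected.
CL_new/CL_old = 0.836 + 0.69 + 0.12 = 1.646.
With dosing unchanged, average steady-state concentration scales as 1/CL: 70.8 / 1.646 = 43.0 mg/L.

43.0 mg/L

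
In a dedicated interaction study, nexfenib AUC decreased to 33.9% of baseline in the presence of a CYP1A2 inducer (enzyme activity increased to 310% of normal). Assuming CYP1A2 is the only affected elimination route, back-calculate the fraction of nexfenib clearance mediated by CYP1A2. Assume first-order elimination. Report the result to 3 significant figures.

Let x = fm,CYP1A2. Because AUC ∝ 1/CL, relative clearance rose to 1/0.339 = 2.95.
Only the CYP1A2 route changed, so 2.95 = x·3.1 + (1 − x), giving x = 0.929.

0.929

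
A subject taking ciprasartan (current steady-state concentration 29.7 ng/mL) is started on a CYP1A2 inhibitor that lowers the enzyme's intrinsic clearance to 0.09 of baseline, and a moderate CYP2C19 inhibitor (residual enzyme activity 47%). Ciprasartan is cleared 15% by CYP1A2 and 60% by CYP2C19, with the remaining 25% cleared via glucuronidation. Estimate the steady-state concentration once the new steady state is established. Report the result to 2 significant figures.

54 ng/mL

The CYP1A2 pathway (15% of clearance) falls to 0.09× activity: 0.15 × 0.09 = 0.0135.
The CYP2C19 pathway (60% of clearance) falls to 0.47× activity: 0.6 × 0.47 = 0.282.
Non-CYP routes (25%) are unchanged.
New clearance relative to baseline: 0.0135 + 0.282 + 0.25 = 0.5455.
Dividing the baseline by the relative clearance: 29.7 / 0.5455 = 54 ng/mL.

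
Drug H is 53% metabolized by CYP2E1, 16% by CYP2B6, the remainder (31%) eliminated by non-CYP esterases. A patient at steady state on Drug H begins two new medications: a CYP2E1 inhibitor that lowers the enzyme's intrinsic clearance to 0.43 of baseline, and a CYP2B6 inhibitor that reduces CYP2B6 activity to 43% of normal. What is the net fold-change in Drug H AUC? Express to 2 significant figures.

CYP2E1: 0.53 × 0.43 = 0.2279
CYP2B6: 0.16 × 0.43 = 0.0688
Other: 0.31 (unchanged)
CL_new/CL_old = 0.2279 + 0.0688 + 0.31 = 0.6067.
Net AUC ratio = 1 / 0.6067 = 1.6.

1.6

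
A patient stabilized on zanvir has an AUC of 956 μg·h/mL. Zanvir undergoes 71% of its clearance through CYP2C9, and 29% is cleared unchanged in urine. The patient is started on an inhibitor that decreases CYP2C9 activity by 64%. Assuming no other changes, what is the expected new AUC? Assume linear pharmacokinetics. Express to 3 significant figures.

The CYP2C9 pathway (71% of clearance) is reduced to 0.36× activity: 0.71 × 0.36 = 0.2556.
Non-CYP routes (29%) are unchanged.
CL_new/CL_old = 0.2556 + 0.29 = 0.5456.
New AUC = baseline ÷ relative clearance = 956 / 0.5456 = 1.75 × 10³ μg·h/mL.

1.75 × 10³ μg·h/mL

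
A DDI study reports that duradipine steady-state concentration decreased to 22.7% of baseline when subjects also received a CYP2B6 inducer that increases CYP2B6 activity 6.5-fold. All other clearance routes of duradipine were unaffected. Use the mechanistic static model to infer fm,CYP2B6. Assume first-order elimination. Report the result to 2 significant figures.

0.62

Call the CYP2B6 fraction fm. After the interaction, CL_new/CL_old = fm × 6.5 + (1 − fm).
Steady-state concentration ratio = 1 / (new CL fraction), so new CL fraction = 1 / 0.227 = 4.405.
fm × 6.5 + 1 − fm = 4.405  ⇒  fm × (6.5 − 1) = 3.405  ⇒  fm = 0.62.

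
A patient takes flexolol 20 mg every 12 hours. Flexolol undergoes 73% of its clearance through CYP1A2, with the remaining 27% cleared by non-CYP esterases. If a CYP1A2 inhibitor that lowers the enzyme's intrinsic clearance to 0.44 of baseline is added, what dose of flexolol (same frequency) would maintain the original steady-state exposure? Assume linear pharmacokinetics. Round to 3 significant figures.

CYP1A2: 0.73 × 0.44 = 0.3212
Other: 0.27 (unchanged)
CL_new/CL_old = 0.3212 + 0.27 = 0.5912.
Exposure is unchanged when dose changes in proportion to clearance. New dose = 20 mg × 0.5912 = 11.8 mg.

11.8 mg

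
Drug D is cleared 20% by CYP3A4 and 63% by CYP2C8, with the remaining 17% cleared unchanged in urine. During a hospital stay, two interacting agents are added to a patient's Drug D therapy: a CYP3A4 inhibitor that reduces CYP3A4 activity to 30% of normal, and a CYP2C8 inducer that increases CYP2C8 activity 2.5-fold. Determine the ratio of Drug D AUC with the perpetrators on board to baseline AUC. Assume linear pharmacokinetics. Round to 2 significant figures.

CYP3A4: 0.2 × 0.3 = 0.06
CYP2C8: 0.63 × 2.5 = 1.575
Other: 0.17 (unchanged)
New clearance relative to baseline: 0.06 + 1.575 + 0.17 = 1.805.
Net AUC ratio = 1 / 1.805 = 0.55.

0.55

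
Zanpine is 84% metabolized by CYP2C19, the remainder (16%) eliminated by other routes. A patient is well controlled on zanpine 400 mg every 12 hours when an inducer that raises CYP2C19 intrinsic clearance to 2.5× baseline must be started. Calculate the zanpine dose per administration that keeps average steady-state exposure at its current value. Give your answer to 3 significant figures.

CYP2C19: 0.84 × 2.5 = 2.1
Other: 0.16 (unchanged)
New clearance relative to baseline: 2.1 + 0.16 = 2.26.
Css,avg = (dose rate)/CL, so holding Css fixed requires dose ∝ CL: 400 × 2.26 = 904 mg.

904 mg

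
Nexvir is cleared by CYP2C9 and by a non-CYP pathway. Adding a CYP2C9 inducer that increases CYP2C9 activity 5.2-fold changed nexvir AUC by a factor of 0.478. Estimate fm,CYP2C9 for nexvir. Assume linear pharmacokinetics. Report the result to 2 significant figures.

Write x for the fraction cleared via CYP2C9. The observed AUC change means clearance rose to 1/0.478 = 2.092 of baseline.
Setting x·5.2 + (1 − x) = 2.092 and solving: x = (2.092 − 1)/(5.2 − 1) = 0.26.

0.26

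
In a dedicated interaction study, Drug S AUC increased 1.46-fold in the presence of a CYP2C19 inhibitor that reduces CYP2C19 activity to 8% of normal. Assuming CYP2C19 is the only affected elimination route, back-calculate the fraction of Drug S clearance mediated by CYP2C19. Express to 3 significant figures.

CL'/CL = 1 / 1.46 = 0.6849
0.08·fm + (1 − fm) = 0.6849
fm = (0.6849 − 1) / (0.08 − 1) = 0.342

0.342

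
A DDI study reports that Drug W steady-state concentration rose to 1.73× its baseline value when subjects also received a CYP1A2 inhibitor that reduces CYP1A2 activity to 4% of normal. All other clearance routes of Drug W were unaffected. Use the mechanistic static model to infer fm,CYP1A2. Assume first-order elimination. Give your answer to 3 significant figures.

0.440

CL'/CL = 1 / 1.73 = 0.578
0.04·fm + (1 − fm) = 0.578
fm = (0.578 − 1) / (0.04 − 1) = 0.440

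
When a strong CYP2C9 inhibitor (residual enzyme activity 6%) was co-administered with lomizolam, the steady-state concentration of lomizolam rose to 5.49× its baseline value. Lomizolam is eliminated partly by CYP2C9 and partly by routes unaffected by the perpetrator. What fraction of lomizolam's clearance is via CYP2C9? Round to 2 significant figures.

0.87

Let fm be the CYP2C9 fraction. New clearance relative to baseline = fm × 0.06 + (1 − fm).
Steady-state concentration ratio = 1 / (new CL fraction), so new CL fraction = 1 / 5.49 = 0.1821.
fm × 0.06 + 1 − fm = 0.1821  ⇒  fm × (0.06 − 1) = −0.8179  ⇒  fm = 0.87.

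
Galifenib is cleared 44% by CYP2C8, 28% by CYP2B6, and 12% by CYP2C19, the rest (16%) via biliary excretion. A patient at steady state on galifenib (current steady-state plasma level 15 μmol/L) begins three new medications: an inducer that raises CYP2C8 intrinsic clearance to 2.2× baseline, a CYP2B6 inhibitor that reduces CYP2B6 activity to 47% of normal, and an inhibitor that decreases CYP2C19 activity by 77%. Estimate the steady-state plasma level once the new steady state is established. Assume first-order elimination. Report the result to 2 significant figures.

CYP2C8: 0.44 × 2.2 = 0.968
CYP2B6: 0.28 × 0.47 = 0.1316
CYP2C19: 0.12 × 0.23 = 0.0276
Other: 0.16 (unchanged)
CL_new/CL_old = 0.968 + 0.1316 + 0.0276 + 0.16 = 1.2872.
Dividing the baseline by the relative clearance: 15 / 1.2872 = 12 μmol/L.

12 μmol/L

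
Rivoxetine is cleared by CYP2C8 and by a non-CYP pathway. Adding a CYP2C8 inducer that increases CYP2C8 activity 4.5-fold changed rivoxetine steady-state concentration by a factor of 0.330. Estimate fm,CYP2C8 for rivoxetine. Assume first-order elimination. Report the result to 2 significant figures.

Call the CYP2C8 fraction fm. After the interaction, CL_new/CL_old = fm × 4.5 + (1 − fm).
Steady-state concentration ratio = 1 / (new CL fraction), so new CL fraction = 1 / 0.330 = 3.03.
fm × 4.5 + 1 − fm = 3.03  ⇒  fm × (4.5 − 1) = 2.03  ⇒  fm = 0.58.

0.58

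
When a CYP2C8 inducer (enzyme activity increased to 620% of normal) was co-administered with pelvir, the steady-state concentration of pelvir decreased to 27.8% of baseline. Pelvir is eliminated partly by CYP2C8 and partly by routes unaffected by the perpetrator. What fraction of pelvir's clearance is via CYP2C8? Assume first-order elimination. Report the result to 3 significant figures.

0.499

Write x for the fraction cleared via CYP2C8. The observed steady-state concentration change means clearance rose to 1/0.278 = 3.597 of baseline.
Setting x·6.2 + (1 − x) = 3.597 and solving: x = (3.597 − 1)/(6.2 − 1) = 0.499.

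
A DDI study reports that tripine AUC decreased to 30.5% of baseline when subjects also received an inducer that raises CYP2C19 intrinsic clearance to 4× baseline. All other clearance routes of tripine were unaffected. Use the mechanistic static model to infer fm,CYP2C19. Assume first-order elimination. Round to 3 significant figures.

Let x = fm,CYP2C19. Because AUC ∝ 1/CL, relative clearance rose to 1/0.305 = 3.279.
Setting x·4 + (1 − x) = 3.279 and solving: x = (3.279 − 1)/(4 − 1) = 0.760.

0.760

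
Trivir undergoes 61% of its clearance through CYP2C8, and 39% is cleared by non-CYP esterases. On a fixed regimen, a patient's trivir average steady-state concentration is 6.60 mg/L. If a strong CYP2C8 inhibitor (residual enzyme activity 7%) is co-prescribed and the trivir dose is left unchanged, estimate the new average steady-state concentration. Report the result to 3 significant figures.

15.3 mg/L

The CYP2C8 pathway (61% of clearance) falls to 0.07× activity: 0.61 × 0.07 = 0.0427.
Non-CYP routes (39%) are unchanged.
New clearance relative to baseline: 0.0427 + 0.39 = 0.4327.
New average steady-state concentration = baseline ÷ relative clearance = 6.60 / 0.4327 = 15.3 mg/L.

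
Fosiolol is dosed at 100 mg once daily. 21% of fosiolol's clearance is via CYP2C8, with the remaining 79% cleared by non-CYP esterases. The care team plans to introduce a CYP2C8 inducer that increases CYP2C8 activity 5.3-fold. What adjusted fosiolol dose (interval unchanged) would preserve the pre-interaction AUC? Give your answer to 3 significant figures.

The CYP2C8 pathway (21% of clearance) rises to 5.3× activity: 0.21 × 5.3 = 1.113.
The remaining 79% of clearance is unaffected.
CL_new/CL_old = 1.113 + 0.79 = 1.903.
To maintain the same steady-state level, dose must scale with clearance: new dose = 100 × 1.903 = 190 mg.

190 mg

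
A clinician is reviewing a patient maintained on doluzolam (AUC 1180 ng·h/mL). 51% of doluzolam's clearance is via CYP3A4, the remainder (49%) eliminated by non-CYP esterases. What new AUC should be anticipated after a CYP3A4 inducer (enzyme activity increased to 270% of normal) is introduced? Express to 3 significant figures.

632 ng·h/mL

CYP3A4: 0.51 × 2.7 = 1.377
Other: 0.49 (unchanged)
New clearance relative to baseline: 1.377 + 0.49 = 1.867.
New AUC = baseline ÷ relative clearance = 1180 / 1.867 = 632 ng·h/mL.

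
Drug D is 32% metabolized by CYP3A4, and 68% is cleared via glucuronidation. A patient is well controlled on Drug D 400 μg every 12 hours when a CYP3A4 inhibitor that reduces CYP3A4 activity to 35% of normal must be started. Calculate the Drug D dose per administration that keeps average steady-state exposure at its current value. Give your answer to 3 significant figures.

The CYP3A4 pathway (32% of clearance) drops to 0.35× activity: 0.32 × 0.35 = 0.112.
Non-CYP routes (68%) are unchanged.
CL_new/CL_old = 0.112 + 0.68 = 0.792.
Exposure is unchanged when dose changes in proportion to clearance. New dose = 400 μg × 0.792 = 317 μg.

317 μg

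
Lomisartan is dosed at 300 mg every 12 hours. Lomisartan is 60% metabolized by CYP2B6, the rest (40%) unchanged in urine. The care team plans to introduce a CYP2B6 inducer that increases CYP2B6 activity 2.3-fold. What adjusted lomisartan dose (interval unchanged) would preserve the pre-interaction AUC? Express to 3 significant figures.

534 mg

CYP2B6: 0.6 × 2.3 = 1.38
Other: 0.4 (unchanged)
New clearance relative to baseline: 1.38 + 0.4 = 1.78.
Exposure is unchanged when dose changes in proportion to clearance. New dose = 300 mg × 1.78 = 534 mg.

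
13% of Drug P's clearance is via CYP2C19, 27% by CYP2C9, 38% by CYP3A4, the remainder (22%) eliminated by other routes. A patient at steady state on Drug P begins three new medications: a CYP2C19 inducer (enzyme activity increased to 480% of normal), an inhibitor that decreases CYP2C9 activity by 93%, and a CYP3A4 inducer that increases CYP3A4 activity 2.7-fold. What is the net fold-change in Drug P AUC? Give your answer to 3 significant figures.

0.529

CYP2C19: 0.13 × 4.8 = 0.624
CYP2C9: 0.27 × 0.07 = 0.0189
CYP3A4: 0.38 × 2.7 = 1.026
Other: 0.22 (unchanged)
Relative clearance = 0.624 + 0.0189 + 1.026 + 0.22 = 1.8889.
AUC ∝ 1/CL: fold-change = 1 / 1.8889 = 0.529.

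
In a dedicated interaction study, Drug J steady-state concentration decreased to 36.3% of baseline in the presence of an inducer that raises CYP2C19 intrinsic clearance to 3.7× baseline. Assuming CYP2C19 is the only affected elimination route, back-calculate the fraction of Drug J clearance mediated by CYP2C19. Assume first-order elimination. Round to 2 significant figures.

0.65

Let x = fm,CYP2C19. Because steady-state concentration ∝ 1/CL, relative clearance rose to 1/0.363 = 2.755.
Only the CYP2C19 route changed, so 2.755 = x·3.7 + (1 − x), giving x = 0.65.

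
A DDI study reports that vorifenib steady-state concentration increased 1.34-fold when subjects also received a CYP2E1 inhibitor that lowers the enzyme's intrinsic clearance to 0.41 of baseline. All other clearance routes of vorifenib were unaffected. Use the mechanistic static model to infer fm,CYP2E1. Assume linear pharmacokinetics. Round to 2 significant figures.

0.43

Let x = fm,CYP2E1. Because steady-state concentration ∝ 1/CL, relative clearance fell to 1/1.34 = 0.7463.
Only the CYP2E1 route changed, so 0.7463 = x·0.41 + (1 − x), giving x = 0.43.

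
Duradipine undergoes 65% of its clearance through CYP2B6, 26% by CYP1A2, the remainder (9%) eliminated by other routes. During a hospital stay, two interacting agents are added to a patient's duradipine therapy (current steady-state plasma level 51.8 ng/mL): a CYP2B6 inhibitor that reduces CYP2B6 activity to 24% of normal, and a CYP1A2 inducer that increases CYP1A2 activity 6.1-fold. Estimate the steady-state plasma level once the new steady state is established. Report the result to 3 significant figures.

CYP2B6: 0.65 × 0.24 = 0.156
CYP1A2: 0.26 × 6.1 = 1.586
Other: 0.09 (unchanged)
New clearance relative to baseline: 0.156 + 1.586 + 0.09 = 1.832.
New steady-state plasma level = 51.8 / 1.832 = 28.3 ng/mL (concentration scales inversely with clearance).

28.3 ng/mL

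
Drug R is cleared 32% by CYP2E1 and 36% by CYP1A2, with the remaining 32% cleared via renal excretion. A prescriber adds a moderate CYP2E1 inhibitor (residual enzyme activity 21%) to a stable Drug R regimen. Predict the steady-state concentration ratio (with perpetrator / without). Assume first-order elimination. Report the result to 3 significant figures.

The CYP2E1 pathway (32% of clearance) is reduced to 0.21× activity: 0.32 × 0.21 = 0.0672.
CYP1A2 (36%) and the residual 32% are unaffected.
New clearance relative to baseline: 0.0672 + 0.36 + 0.32 = 0.7472.
Since steady-state concentration ∝ 1/CL, the ratio is 1 / 0.7472 = 1.34.

1.34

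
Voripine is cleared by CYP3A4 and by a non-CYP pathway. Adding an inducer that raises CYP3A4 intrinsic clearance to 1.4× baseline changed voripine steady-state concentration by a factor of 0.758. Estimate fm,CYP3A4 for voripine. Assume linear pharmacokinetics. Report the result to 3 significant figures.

Write x for the fraction cleared via CYP3A4. The observed steady-state concentration change means clearance rose to 1/0.758 = 1.319 of baseline.
Only the CYP3A4 route changed, so 1.319 = x·1.4 + (1 − x), giving x = 0.798.

0.798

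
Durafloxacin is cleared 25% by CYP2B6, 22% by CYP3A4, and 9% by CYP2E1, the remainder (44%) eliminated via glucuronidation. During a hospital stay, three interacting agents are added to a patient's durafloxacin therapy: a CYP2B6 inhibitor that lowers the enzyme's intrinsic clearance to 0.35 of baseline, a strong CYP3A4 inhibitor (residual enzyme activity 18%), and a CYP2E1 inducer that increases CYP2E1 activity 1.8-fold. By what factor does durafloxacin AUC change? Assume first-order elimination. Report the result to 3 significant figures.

1.37

The CYP2B6 pathway (25% of clearance) is reduced to 0.35× activity: 0.25 × 0.35 = 0.0875.
The CYP3A4 pathway (22% of clearance) drops to 0.18× activity: 0.22 × 0.18 = 0.0396.
The CYP2E1 pathway (9% of clearance) is boosted to 1.8× activity: 0.09 × 1.8 = 0.162.
The remaining 44% of clearance is unaffected.
Relative clearance = 0.0875 + 0.0396 + 0.162 + 0.44 = 0.7291.
Net AUC ratio = 1 / 0.7291 = 1.37.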